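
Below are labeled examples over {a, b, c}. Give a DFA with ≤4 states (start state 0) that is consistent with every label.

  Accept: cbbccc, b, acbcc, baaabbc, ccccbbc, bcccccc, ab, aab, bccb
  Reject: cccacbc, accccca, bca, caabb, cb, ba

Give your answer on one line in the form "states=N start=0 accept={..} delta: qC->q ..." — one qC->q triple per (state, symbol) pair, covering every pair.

Grow the machine one transition at a time. Run the examples from 0; the earliest place one falls off (shortest prefix, ties alphabetical) gets sent to the lowest-numbered state that keeps every Accept/Reject pair distinguishable — a pair clashes when both reach the same state with identical unread suffix — and to a fresh state only if none does.
a: 0a undefined. 0a->0: ok.
b: 0b undefined. 0b->0: no, b/ba meet in 0. Open state 1: 0b->1.
c: 0c undefined. 0c->0: no, b/cb meet in 1. 0c->1: ok.
ba: 1a undefined. 1a->0: ok.
bc: 1c undefined. 1c->0: no, baaabbc/cccacbc meet in 1 with "bc" left. 1c->1: no, baaabbc/cccacbc meet in 1 with "bc" left. Open state 2: 1c->2.
cb: 1b undefined. 1b->0: ok.
bca: 2a undefined. 2a->0: ok.
bcc: 2c undefined. 2c->0: no, cbbccc/cccacbc meet in 1. 2c->1: no, b/cccacbc meet in 1. 2c->2: no, b/cccacbc meet in 1. Open state 3: 2c->3.
bccb: 3b undefined. 3b->0: no, bccb/bca meet in 0. 3b->1: ok.
bccc: 3c undefined. 3c->0: no, cbbccc/accccca meet in 0. 3c->1: ok.
ccca: 3a undefined. 3a->0: no, cbbccc/cccacbc meet in 1. 3a->1: ok.
cccacb: 2b undefined. 2b->0: no, cbbccc/cccacbc meet in 1. 2b->1: no, acbcc/cccacbc meet in 2. 2b->2: ok.
All examples now run through 4 states with every (state, symbol) defined. Accept strings end in {1,2}, Reject strings end in {0,3}; accept={1,2}.

states=4 start=0 accept={1,2} delta: 0a->0 0b->1 0c->1 1a->0 1b->0 1c->2 2a->0 2b->2 2c->3 3a->1 3b->1 3c->1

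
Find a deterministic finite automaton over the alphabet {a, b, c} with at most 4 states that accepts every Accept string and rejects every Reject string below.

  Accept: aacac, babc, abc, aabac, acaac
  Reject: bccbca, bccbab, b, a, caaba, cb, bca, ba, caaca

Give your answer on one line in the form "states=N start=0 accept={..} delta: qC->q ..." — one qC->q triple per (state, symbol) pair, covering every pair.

states=2 start=0 accept={1} delta: 0a->0 0b->0 0c->1 1a->0 1b->0 1c->0

Grow the machine one transition at a time. Run the examples from 0; the earliest place one falls off (shortest prefix, ties alphabetical) gets sent to the lowest-numbered state that keeps every Accept/Reject pair distinguishable — a pair clashes when both reach the same state with identical unread suffix — and to a fresh state only if none does.
a: 0a undefined. 0a->0: ok.
b: 0b undefined. 0b->0: ok.
c: 0c undefined. 0c->0: no, aacac/bccbca meet in 0. Open state 1: 0c->1.
ca: 1a undefined. 1a->0: ok.
cb: 1b undefined. 1b->0: ok.
bcc: 1c undefined. 1c->0: ok.
All examples now run through 2 states with every (state, symbol) defined. Accept strings end in {1}, Reject strings end in {0}; accept={1}.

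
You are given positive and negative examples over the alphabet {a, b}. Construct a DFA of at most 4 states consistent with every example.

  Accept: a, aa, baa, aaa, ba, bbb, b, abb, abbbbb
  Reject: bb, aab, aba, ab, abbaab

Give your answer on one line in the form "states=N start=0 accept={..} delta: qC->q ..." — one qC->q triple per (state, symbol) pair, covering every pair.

Fold the examples into a partial DFA from state 0: repeatedly fix the first undefined (state, symbol) met by the shortest-then-alphabetical prefix, trying targets in increasing order and rejecting any under which an Accept and a Reject string meet in one state with the same remainder; add a state when all current targets are rejected. Accepting states are where Accept strings end.
a: 0a undefined. 0a->0: no, ba/aba meet in 0 with "ba" left. Open state 1: 0a->1.
b: 0b undefined. 0b->0: no, bbb/bb meet in 0. 0b->1: ok.
aa: 1a undefined. 1a->0: no, a/aab meet in 1. 1a->1: ok.
ab: 1b undefined. 1b->0: no, a/aba meet in 1. 1b->1: no, a/bb meet in 1. Open state 2: 1b->2.
aba: 2a undefined. 2a->0: ok.
abb: 2b undefined. 2b->0: no, bbb/aba meet in 0. 2b->1: no, abbbbb/bb meet in 2. 2b->2: no, bbb/bb meet in 2. Open state 3: 2b->3.
abba: 3a undefined. 3a->0: ok.
abbb: 3b undefined. 3b->0: no, abbbbb/bb meet in 2. 3b->1: ok.
All examples now run through 4 states with every (state, symbol) defined. Accept strings end in {1,3}, Reject strings end in {0,2}; accept={1,3}.

states=4 start=0 accept={1,3} delta: 0a->1 0b->1 1a->1 1b->2 2a->0 2b->3 3a->0 3b->1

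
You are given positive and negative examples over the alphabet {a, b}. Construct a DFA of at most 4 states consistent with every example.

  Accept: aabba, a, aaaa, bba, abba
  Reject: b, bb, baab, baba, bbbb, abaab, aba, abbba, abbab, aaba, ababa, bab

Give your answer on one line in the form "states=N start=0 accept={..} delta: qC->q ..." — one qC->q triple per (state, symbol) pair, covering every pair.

State merging on the prefix tree: take the shortest (then alphabetical) example prefix whose next move is undefined and point that move at state 0, else 1, else 2, ...; a target is out if some Accept/Reject pair would then sit in one state with the same input left (inseparable). If every existing state is out, open a new one.
a: 0a undefined. 0a->0: ok.
b: 0b undefined. 0b->0: no, aabba/b meet in 0. Open state 1: 0b->1.
ba: 1a undefined. 1a->0: no, a/baba meet in 0. 1a->1: no, aabba/baba meet in 1 with "ba" left. Open state 2: 1a->2.
bb: 1b undefined. 1b->0: no, aabba/bb meet in 0. 1b->1: no, aabba/aba meet in 2. 1b->2: ok.
baa: 2a undefined. 2a->0: ok.
bab: 2b undefined. 2b->0: no, aabba/baba meet in 0. 2b->1: ok.
All examples now run through 3 states with every (state, symbol) defined. Accept strings end in {0}, Reject strings end in {1,2}; accept={0}.

states=3 start=0 accept={0} delta: 0a->0 0b->1 1a->2 1b->2 2a->0 2b->1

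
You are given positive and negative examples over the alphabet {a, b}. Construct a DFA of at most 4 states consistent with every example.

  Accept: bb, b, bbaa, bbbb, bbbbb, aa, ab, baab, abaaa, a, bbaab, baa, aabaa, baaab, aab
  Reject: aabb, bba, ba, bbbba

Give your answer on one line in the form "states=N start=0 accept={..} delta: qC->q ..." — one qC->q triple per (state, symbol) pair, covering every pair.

Fold the examples into a partial DFA from state 0: repeatedly fix the first undefined (state, symbol) met by the shortest-then-alphabetical prefix, trying targets in increasing order and rejecting any under which an Accept and a Reject string meet in one state with the same remainder; add a state when all current targets are rejected. Accepting states are where Accept strings end.
a: 0a undefined. 0a->0: no, bb/aabb meet in 0 with "bb" left. Open state 1: 0a->1.
b: 0b undefined. 0b->0: no, a/bba meet in 1. 0b->1: no, aa/ba meet in 1 with "a" left. Open state 2: 0b->2.
aa: 1a undefined. 1a->0: no, bb/aabb meet in 2 with "b" left. 1a->1: ok.
ab: 1b undefined. 1b->0: no, b/aabb meet in 2. 1b->1: no, aa/aabb meet in 1. 1b->2: no, bb/aabb meet in 2 with "b" left. Open state 3: 1b->3.
ba: 2a undefined. 2a->0: ok.
bb: 2b undefined. 2b->0: no, bb/ba meet in 0. 2b->1: no, bb/bba meet in 1. 2b->2: ok.
aba: 3a undefined. 3a->0: ok.
aabb: 3b undefined. 3b->0: ok.
All examples now run through 4 states with every (state, symbol) defined. Accept strings end in {1,2,3}, Reject strings end in {0}; accept={1,2,3}.

states=4 start=0 accept={1,2,3} delta: 0a->1 0b->2 1a->1 1b->3 2a->0 2b->2 3a->0 3b->0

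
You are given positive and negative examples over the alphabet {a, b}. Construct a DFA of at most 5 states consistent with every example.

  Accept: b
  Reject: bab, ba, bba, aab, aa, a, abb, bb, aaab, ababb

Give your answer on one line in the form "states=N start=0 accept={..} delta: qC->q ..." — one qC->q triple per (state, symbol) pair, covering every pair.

states=3 start=0 accept={2} delta: 0a->1 0b->2 1a->1 1b->1 2a->1 2b->0

State merging on the prefix tree: take the shortest (then alphabetical) example prefix whose next move is undefined and point that move at state 0, else 1, else 2, ...; a target is out if some Accept/Reject pair would then sit in one state with the same input left (inseparable). If every existing state is out, open a new one.
a: 0a undefined. 0a->0: no, b/aab meet in 0 with "b" left. Open state 1: 0a->1.
b: 0b undefined. 0b->0: no, b/bb meet in 0. 0b->1: no, b/a meet in 1. Open state 2: 0b->2.
aa: 1a undefined. 1a->0: no, b/aab meet in 2. 1a->1: ok.
ab: 1b undefined. 1b->0: no, b/abb meet in 2. 1b->1: ok.
ba: 2a undefined. 2a->0: no, b/bab meet in 2. 2a->1: ok.
bb: 2b undefined. 2b->0: ok.
All examples now run through 3 states with every (state, symbol) defined. Accept strings end in {2}, Reject strings end in {0,1}; accept={2}.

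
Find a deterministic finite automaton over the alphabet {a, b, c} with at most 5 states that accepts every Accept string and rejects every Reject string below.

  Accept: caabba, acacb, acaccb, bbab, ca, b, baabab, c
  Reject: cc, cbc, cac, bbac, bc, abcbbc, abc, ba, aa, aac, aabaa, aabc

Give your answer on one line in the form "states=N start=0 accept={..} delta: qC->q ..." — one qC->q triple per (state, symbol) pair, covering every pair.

states=5 start=0 accept={1,2,4} delta: 0a->1 0b->1 0c->2 1a->3 1b->1 1c->0 2a->1 2b->1 2c->0 3a->0 3b->4 3c->0 4a->1 4b->0 4c->0

State merging on the prefix tree: take the shortest (then alphabetical) example prefix whose next move is undefined and point that move at state 0, else 1, else 2, ...; a target is out if some Accept/Reject pair would then sit in one state with the same input left (inseparable). If every existing state is out, open a new one.
a: 0a undefined. 0a->0: no, c/aac meet in 0 with "c" left. Open state 1: 0a->1.
b: 0b undefined. 0b->0: no, c/bc meet in 0 with "c" left. 0b->1: ok.
c: 0c undefined. 0c->0: no, c/cc meet in 0. 0c->1: no, ca/ba meet in 1 with "a" left. Open state 2: 0c->2.
aa: 1a undefined. 1a->0: no, b/aabaa meet in 1. 1a->1: no, b/ba meet in 1. 1a->2: no, c/ba meet in 2. Open state 3: 1a->3.
ab: 1b undefined. 1b->0: no, c/abc meet in 2. 1b->1: ok.
ac: 1c undefined. 1c->0: ok.
ca: 2a undefined. 2a->0: no, caabba/ba meet in 3. 2a->1: ok.
cb: 2b undefined. 2b->0: no, acaccb/cac meet in 0. 2b->1: ok.
cc: 2c undefined. 2c->0: ok.
aab: 3b undefined. 3b->0: no, caabba/ba meet in 3. 3b->1: no, caabba/ba meet in 3. 3b->2: no, caabba/ba meet in 3. 3b->3: no, bbab/ba meet in 3. Open state 4: 3b->4.
aac: 3c undefined. 3c->0: ok.
baa: 3a undefined. 3a->0: ok.
aaba: 4a undefined. 4a->0: no, acacb/aabaa meet in 1. 4a->1: ok.
aabc: 4c undefined. 4c->0: ok.
caabb: 4b undefined. 4b->0: ok.
All examples now run through 5 states with every (state, symbol) defined. Accept strings end in {1,2,4}, Reject strings end in {0,3}; accept={1,2,4}.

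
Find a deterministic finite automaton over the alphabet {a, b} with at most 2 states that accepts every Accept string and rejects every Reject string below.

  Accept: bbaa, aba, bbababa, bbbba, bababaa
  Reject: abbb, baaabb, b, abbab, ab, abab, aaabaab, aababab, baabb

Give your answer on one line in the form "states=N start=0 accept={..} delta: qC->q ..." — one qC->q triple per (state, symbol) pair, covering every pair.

states=2 start=0 accept={0} delta: 0a->0 0b->1 1a->0 1b->1

State merging on the prefix tree: take the shortest (then alphabetical) example prefix whose next move is undefined and point that move at state 0, else 1, else 2, ...; a target is out if some Accept/Reject pair would then sit in one state with the same input left (inseparable). If every existing state is out, open a new one.
a: 0a undefined. 0a->0: ok.
b: 0b undefined. 0b->0: no, bbaa/abbb meet in 0. Open state 1: 0b->1.
ba: 1a undefined. 1a->0: ok.
bb: 1b undefined. 1b->0: no, bbaa/baaabb meet in 0. 1b->1: ok.
All examples now run through 2 states with every (state, symbol) defined. Accept strings end in {0}, Reject strings end in {1}; accept={0}.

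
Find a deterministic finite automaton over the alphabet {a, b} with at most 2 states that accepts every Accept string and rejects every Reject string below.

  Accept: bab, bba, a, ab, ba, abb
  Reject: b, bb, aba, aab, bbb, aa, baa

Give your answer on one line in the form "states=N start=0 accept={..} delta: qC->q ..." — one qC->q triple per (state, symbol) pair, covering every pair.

states=2 start=0 accept={1} delta: 0a->1 0b->0 1a->0 1b->1

Grow the machine one transition at a time. Run the examples from 0; the earliest place one falls off (shortest prefix, ties alphabetical) gets sent to the lowest-numbered state that keeps every Accept/Reject pair distinguishable — a pair clashes when both reach the same state with identical unread suffix — and to a fresh state only if none does.
a: 0a undefined. 0a->0: no, a/aa meet in 0. Open state 1: 0a->1.
b: 0b undefined. 0b->0: ok.
aa: 1a undefined. 1a->0: ok.
ab: 1b undefined. 1b->0: no, bab/b meet in 0. 1b->1: ok.
All examples now run through 2 states with every (state, symbol) defined. Accept strings end in {1}, Reject strings end in {0}; accept={1}.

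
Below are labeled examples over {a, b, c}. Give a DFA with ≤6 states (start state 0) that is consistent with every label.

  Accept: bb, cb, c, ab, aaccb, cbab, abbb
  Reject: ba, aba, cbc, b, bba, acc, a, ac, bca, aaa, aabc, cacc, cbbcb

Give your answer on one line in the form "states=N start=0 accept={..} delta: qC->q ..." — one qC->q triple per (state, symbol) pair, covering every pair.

states=4 start=0 accept={2,3} delta: 0a->1 0b->1 0c->2 1a->0 1b->2 1c->1 2a->0 2b->3 2c->1 3a->1 3b->3 3c->0

Fold the examples into a partial DFA from state 0: repeatedly fix the first undefined (state, symbol) met by the shortest-then-alphabetical prefix, trying targets in increasing order and rejecting any under which an Accept and a Reject string meet in one state with the same remainder; add a state when all current targets are rejected. Accepting states are where Accept strings end.
a: 0a undefined. 0a->0: no, c/ac meet in 0 with "c" left. Open state 1: 0a->1.
b: 0b undefined. 0b->0: no, bb/b meet in 0. 0b->1: ok.
c: 0c undefined. 0c->0: no, cb/b meet in 1. 0c->1: no, c/b meet in 1. Open state 2: 0c->2.
aa: 1a undefined. 1a->0: ok.
ab: 1b undefined. 1b->0: no, bb/ba meet in 0. 1b->1: no, bb/b meet in 1. 1b->2: ok.
ac: 1c undefined. 1c->0: no, bb/acc meet in 2. 1c->1: ok.
ca: 2a undefined. 2a->0: ok.
cb: 2b undefined. 2b->0: no, bb/cbc meet in 2. 2b->1: no, cb/cbc meet in 1. 2b->2: no, aaccb/cbbcb meet in 2 with "cb" left. Open state 3: 2b->3.
cba: 3a undefined. 3a->0: no, cbab/b meet in 1. 3a->1: ok.
cbb: 3b undefined. 3b->0: no, cb/cbbcb meet in 3. 3b->1: no, bb/cbbcb meet in 2. 3b->2: no, aaccb/cbbcb meet in 2 with "cb" left. 3b->3: ok.
cbc: 3c undefined. 3c->0: ok.
aacc: 2c undefined. 2c->0: no, aaccb/b meet in 1. 2c->1: ok.
All examples now run through 4 states with every (state, symbol) defined. Accept strings end in {2,3}, Reject strings end in {0,1}; accept={2,3}.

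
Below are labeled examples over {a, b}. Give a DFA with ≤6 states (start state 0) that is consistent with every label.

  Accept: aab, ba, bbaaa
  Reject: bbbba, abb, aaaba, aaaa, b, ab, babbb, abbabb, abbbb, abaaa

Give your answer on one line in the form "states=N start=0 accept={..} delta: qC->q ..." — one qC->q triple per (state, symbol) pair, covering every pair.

State merging on the prefix tree: take the shortest (then alphabetical) example prefix whose next move is undefined and point that move at state 0, else 1, else 2, ...; a target is out if some Accept/Reject pair would then sit in one state with the same input left (inseparable). If every existing state is out, open a new one.
a: 0a undefined. 0a->0: no, aab/b meet in 0 with "b" left. Open state 1: 0a->1.
b: 0b undefined. 0b->0: no, ba/bbbba meet in 1. 0b->1: no, bbaaa/abaaa meet in 1 with "baaa" left. Open state 2: 0b->2.
aa: 1a undefined. 1a->0: no, aab/b meet in 2. 1a->1: no, aab/ab meet in 1 with "b" left. 1a->2: ok.
ab: 1b undefined. 1b->0: no, ba/abaaa meet in 2 with "a" left. 1b->1: ok.
ba: 2a undefined. 2a->0: no, ba/aaaba meet in 0. 2a->1: no, ba/abb meet in 1. 2a->2: no, ba/aaaa meet in 2. Open state 3: 2a->3.
bb: 2b undefined. 2b->0: ok.
bab: 3b undefined. 3b->0: no, aab/babbb meet in 0. 3b->1: ok.
aaaa: 3a undefined. 3a->0: no, aab/aaaa meet in 0. 3a->1: ok.
All examples now run through 4 states with every (state, symbol) defined. Accept strings end in {0,3}, Reject strings end in {1,2}; accept={0,3}.

states=4 start=0 accept={0,3} delta: 0a->1 0b->2 1a->2 1b->1 2a->3 2b->0 3a->1 3b->1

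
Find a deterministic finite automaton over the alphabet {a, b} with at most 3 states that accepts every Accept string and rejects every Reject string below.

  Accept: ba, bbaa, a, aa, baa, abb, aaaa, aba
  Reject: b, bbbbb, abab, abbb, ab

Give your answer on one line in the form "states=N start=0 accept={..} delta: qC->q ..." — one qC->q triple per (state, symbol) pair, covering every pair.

State merging on the prefix tree: take the shortest (then alphabetical) example prefix whose next move is undefined and point that move at state 0, else 1, else 2, ...; a target is out if some Accept/Reject pair would then sit in one state with the same input left (inseparable). If every existing state is out, open a new one.
a: 0a undefined. 0a->0: ok.
b: 0b undefined. 0b->0: no, ba/b meet in 0. Open state 1: 0b->1.
ba: 1a undefined. 1a->0: ok.
bb: 1b undefined. 1b->0: ok.
All examples now run through 2 states with every (state, symbol) defined. Accept strings end in {0}, Reject strings end in {1}; accept={0}.

states=2 start=0 accept={0} delta: 0a->0 0b->1 1a->0 1b->0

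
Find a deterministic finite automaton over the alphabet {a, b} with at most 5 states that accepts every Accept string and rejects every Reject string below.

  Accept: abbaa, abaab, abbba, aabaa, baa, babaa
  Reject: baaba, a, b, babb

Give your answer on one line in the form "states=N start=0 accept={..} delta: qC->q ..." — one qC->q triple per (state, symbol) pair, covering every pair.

State merging on the prefix tree: take the shortest (then alphabetical) example prefix whose next move is undefined and point that move at state 0, else 1, else 2, ...; a target is out if some Accept/Reject pair would then sit in one state with the same input left (inseparable). If every existing state is out, open a new one.
a: 0a undefined. 0a->0: ok.
b: 0b undefined. 0b->0: no, abbaa/baaba meet in 0. Open state 1: 0b->1.
ba: 1a undefined. 1a->0: no, abaab/b meet in 1. 1a->1: no, aabaa/b meet in 1. Open state 2: 1a->2.
abb: 1b undefined. 1b->0: no, abbaa/a meet in 0. 1b->1: ok.
baa: 2a undefined. 2a->0: no, abbaa/a meet in 0. 2a->1: no, abbaa/b meet in 1. 2a->2: ok.
bab: 2b undefined. 2b->0: no, abaab/baaba meet in 0. 2b->1: no, abbaa/baaba meet in 2. 2b->2: no, abbaa/baaba meet in 2. Open state 3: 2b->3.
baba: 3a undefined. 3a->0: no, babaa/baaba meet in 0. 3a->1: ok.
babb: 3b undefined. 3b->0: ok.
All examples now run through 4 states with every (state, symbol) defined. Accept strings end in {2,3}, Reject strings end in {0,1}; accept={2,3}.

states=4 start=0 accept={2,3} delta: 0a->0 0b->1 1a->2 1b->1 2a->2 2b->3 3a->1 3b->0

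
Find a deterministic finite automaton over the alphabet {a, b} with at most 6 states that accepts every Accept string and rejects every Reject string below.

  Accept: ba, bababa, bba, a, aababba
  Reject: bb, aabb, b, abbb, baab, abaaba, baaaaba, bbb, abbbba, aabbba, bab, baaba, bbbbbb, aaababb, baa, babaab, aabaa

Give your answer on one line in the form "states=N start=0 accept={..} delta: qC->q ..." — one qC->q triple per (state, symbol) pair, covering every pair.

Fold the examples into a partial DFA from state 0: repeatedly fix the first undefined (state, symbol) met by the shortest-then-alphabetical prefix, trying targets in increasing order and rejecting any under which an Accept and a Reject string meet in one state with the same remainder; add a state when all current targets are rejected. Accepting states are where Accept strings end.
a: 0a undefined. 0a->0: ok.
b: 0b undefined. 0b->0: no, ba/bb meet in 0. Open state 1: 0b->1.
ba: 1a undefined. 1a->0: no, ba/abaaba meet in 0. 1a->1: no, ba/b meet in 1. Open state 2: 1a->2.
bb: 1b undefined. 1b->0: no, ba/aabbba meet in 2. 1b->1: no, ba/abbbba meet in 2. 1b->2: no, ba/bb meet in 2. Open state 3: 1b->3.
baa: 2a undefined. 2a->0: no, ba/abaaba meet in 2. 2a->1: no, bba/abaaba meet in 3 with "a" left. 2a->2: no, ba/baa meet in 2. 2a->3: ok.
bab: 2b undefined. 2b->0: no, a/bab meet in 0. 2b->1: ok.
bba: 3a undefined. 3a->0: no, ba/baaaaba meet in 2. 3a->1: no, ba/baaaaba meet in 2. 3a->2: ok.
bbb: 3b undefined. 3b->0: no, ba/abbbba meet in 2. 3b->1: no, ba/abaaba meet in 2. 3b->2: no, ba/abbb meet in 2. 3b->3: no, ba/abaaba meet in 2. Open state 4: 3b->4.
bbbb: 4b undefined. 4b->0: no, a/abbbba meet in 0. 4b->1: no, ba/abbbba meet in 2. 4b->2: ok.
baaba: 4a undefined. 4a->0: no, a/abaaba meet in 0. 4a->1: ok.
All examples now run through 5 states with every (state, symbol) defined. Accept strings end in {0,2}, Reject strings end in {1,3,4}; accept={0,2}.

states=5 start=0 accept={0,2} delta: 0a->0 0b->1 1a->2 1b->3 2a->3 2b->1 3a->2 3b->4 4a->1 4b->2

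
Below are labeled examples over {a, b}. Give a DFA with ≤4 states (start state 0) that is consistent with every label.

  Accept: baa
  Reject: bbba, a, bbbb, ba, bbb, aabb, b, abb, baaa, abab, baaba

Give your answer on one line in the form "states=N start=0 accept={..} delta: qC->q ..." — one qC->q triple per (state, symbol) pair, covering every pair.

State merging on the prefix tree: take the shortest (then alphabetical) example prefix whose next move is undefined and point that move at state 0, else 1, else 2, ...; a target is out if some Accept/Reject pair would then sit in one state with the same input left (inseparable). If every existing state is out, open a new one.
a: 0a undefined. 0a->0: ok.
b: 0b undefined. 0b->0: no, baa/bbba meet in 0. Open state 1: 0b->1.
ba: 1a undefined. 1a->0: no, baa/a meet in 0. 1a->1: no, baa/ba meet in 1. Open state 2: 1a->2.
bb: 1b undefined. 1b->0: ok.
baa: 2a undefined. 2a->0: no, baa/a meet in 0. 2a->1: no, baa/bbb meet in 1. 2a->2: no, baa/bbba meet in 2. Open state 3: 2a->3.
abab: 2b undefined. 2b->0: ok.
baaa: 3a undefined. 3a->0: ok.
baab: 3b undefined. 3b->0: ok.
All examples now run through 4 states with every (state, symbol) defined. Accept strings end in {3}, Reject strings end in {0,1,2}; accept={3}.

states=4 start=0 accept={3} delta: 0a->0 0b->1 1a->2 1b->0 2a->3 2b->0 3a->0 3b->0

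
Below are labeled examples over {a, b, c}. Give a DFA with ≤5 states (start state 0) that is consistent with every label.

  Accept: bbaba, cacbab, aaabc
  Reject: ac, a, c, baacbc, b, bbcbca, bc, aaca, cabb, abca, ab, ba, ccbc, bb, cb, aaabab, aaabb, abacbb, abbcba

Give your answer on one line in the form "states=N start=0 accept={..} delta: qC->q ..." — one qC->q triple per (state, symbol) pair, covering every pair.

states=5 start=0 accept={3} delta: 0a->1 0b->0 0c->0 1a->0 1b->2 1c->2 2a->3 2b->4 2c->3 3a->0 3b->0 3c->0 4a->4 4b->3 4c->0

State merging on the prefix tree: take the shortest (then alphabetical) example prefix whose next move is undefined and point that move at state 0, else 1, else 2, ...; a target is out if some Accept/Reject pair would then sit in one state with the same input left (inseparable). If every existing state is out, open a new one.
a: 0a undefined. 0a->0: no, aaabc/bc meet in 0 with "bc" left. Open state 1: 0a->1.
b: 0b undefined. 0b->0: ok.
c: 0c undefined. 0c->0: ok.
aa: 1a undefined. 1a->0: ok.
ab: 1b undefined. 1b->0: no, bbaba/a meet in 1. 1b->1: no, bbaba/c meet in 0. Open state 2: 1b->2.
ac: 1c undefined. 1c->0: no, cacbab/ab meet in 2. 1c->1: no, cacbab/aaabab meet in 2 with "ab" left. 1c->2: ok.
aba: 2a undefined. 2a->0: no, bbaba/c meet in 0. 2a->1: no, bbaba/a meet in 1. 2a->2: no, bbaba/ac meet in 2. Open state 3: 2a->3.
abb: 2b undefined. 2b->0: no, cacbab/ac meet in 2. 2b->1: no, cacbab/c meet in 0. 2b->2: no, cacbab/aaabab meet in 3 with "b" left. 2b->3: no, bbaba/cabb meet in 3. Open state 4: 2b->4.
abc: 2c undefined. 2c->0: no, aaabc/c meet in 0. 2c->1: no, aaabc/a meet in 1. 2c->2: no, bbaba/abca meet in 3. 2c->3: ok.
abac: 3c undefined. 3c->0: ok.
abbc: 4c undefined. 4c->0: ok.
abca: 3a undefined. 3a->0: ok.
cacba: 4a undefined. 4a->0: no, cacbab/c meet in 0. 4a->1: no, cacbab/ac meet in 2. 4a->2: no, cacbab/cabb meet in 4. 4a->3: no, cacbab/aaabab meet in 3 with "b" left. 4a->4: ok.
aaabab: 3b undefined. 3b->0: ok.
cacbab: 4b undefined. 4b->0: no, cacbab/c meet in 0. 4b->1: no, cacbab/a meet in 1. 4b->2: no, cacbab/ac meet in 2. 4b->3: ok.
All examples now run through 5 states with every (state, symbol) defined. Accept strings end in {3}, Reject strings end in {0,1,2,4}; accept={3}.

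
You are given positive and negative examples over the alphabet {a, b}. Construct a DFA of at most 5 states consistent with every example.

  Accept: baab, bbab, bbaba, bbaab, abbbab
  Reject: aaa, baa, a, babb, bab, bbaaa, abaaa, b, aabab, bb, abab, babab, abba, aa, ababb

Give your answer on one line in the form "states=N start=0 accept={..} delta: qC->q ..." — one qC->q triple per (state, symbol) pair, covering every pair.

State merging on the prefix tree: take the shortest (then alphabetical) example prefix whose next move is undefined and point that move at state 0, else 1, else 2, ...; a target is out if some Accept/Reject pair would then sit in one state with the same input left (inseparable). If every existing state is out, open a new one.
a: 0a undefined. 0a->0: ok.
b: 0b undefined. 0b->0: no, baab/aaa meet in 0. Open state 1: 0b->1.
ba: 1a undefined. 1a->0: no, baab/bab meet in 1. 1a->1: no, baab/bab meet in 1 with "b" left. Open state 2: 1a->2.
bb: 1b undefined. 1b->0: no, bbab/b meet in 1. 1b->1: no, bbab/bab meet in 2 with "b" left. 1b->2: no, abbbab/babab meet in 2 with "bab" left. Open state 3: 1b->3.
baa: 2a undefined. 2a->0: no, baab/b meet in 1. 2a->1: no, baab/bb meet in 3. 2a->2: no, baab/bab meet in 2 with "b" left. 2a->3: ok.
bab: 2b undefined. 2b->0: ok.
bba: 3a undefined. 3a->0: no, bbab/babb meet in 1. 3a->1: no, bbab/baa meet in 3. 3a->2: no, bbab/aaa meet in 0. 3a->3: ok.
abbb: 3b undefined. 3b->0: no, baab/aaa meet in 0. 3b->1: no, baab/babb meet in 1. 3b->2: no, bbaba/baa meet in 3. 3b->3: no, baab/baa meet in 3. Open state 4: 3b->4.
abbba: 4a undefined. 4a->0: no, bbaba/aaa meet in 0. 4a->1: no, bbaba/babb meet in 1. 4a->2: no, abbbab/aaa meet in 0. 4a->3: no, bbaba/baa meet in 3. 4a->4: ok.
abbbab: 4b undefined. 4b->0: no, abbbab/aaa meet in 0. 4b->1: no, abbbab/babb meet in 1. 4b->2: ok.
All examples now run through 5 states with every (state, symbol) defined. Accept strings end in {2,4}, Reject strings end in {0,1,3}; accept={2,4}.

states=5 start=0 accept={2,4} delta: 0a->0 0b->1 1a->2 1b->3 2a->3 2b->0 3a->3 3b->4 4a->4 4b->2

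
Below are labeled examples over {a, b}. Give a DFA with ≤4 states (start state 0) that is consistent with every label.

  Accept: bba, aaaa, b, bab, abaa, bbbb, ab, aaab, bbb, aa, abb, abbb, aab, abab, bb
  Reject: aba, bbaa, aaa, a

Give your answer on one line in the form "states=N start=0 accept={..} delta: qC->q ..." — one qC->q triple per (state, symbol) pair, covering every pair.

states=3 start=0 accept={0,2} delta: 0a->1 0b->2 1a->0 1b->0 2a->0 2b->2

State merging on the prefix tree: take the shortest (then alphabetical) example prefix whose next move is undefined and point that move at state 0, else 1, else 2, ...; a target is out if some Accept/Reject pair would then sit in one state with the same input left (inseparable). If every existing state is out, open a new one.
a: 0a undefined. 0a->0: no, aaaa/aaa meet in 0. Open state 1: 0a->1.
b: 0b undefined. 0b->0: no, bba/a meet in 1. 0b->1: no, bba/aba meet in 1 with "ba" left. Open state 2: 0b->2.
aa: 1a undefined. 1a->0: ok.
ab: 1b undefined. 1b->0: ok.
ba: 2a undefined. 2a->0: ok.
bb: 2b undefined. 2b->0: no, bba/aba meet in 1. 2b->1: no, abbb/aba meet in 1. 2b->2: ok.
All examples now run through 3 states with every (state, symbol) defined. Accept strings end in {0,2}, Reject strings end in {1}; accept={0,2}.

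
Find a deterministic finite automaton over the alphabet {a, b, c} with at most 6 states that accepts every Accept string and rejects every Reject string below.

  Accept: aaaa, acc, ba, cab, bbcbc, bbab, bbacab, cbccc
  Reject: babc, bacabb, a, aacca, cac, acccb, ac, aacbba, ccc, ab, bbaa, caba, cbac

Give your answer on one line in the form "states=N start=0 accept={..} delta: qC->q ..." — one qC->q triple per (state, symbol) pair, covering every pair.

states=5 start=0 accept={0,4} delta: 0a->1 0b->1 0c->2 1a->0 1b->2 1c->2 2a->3 2b->2 2c->4 3a->1 3b->0 3c->2 4a->1 4b->2 4c->2

Grow the machine one transition at a time. Run the examples from 0; the earliest place one falls off (shortest prefix, ties alphabetical) gets sent to the lowest-numbered state that keeps every Accept/Reject pair distinguishable — a pair clashes when both reach the same state with identical unread suffix — and to a fresh state only if none does.
a: 0a undefined. 0a->0: no, aaaa/a meet in 0. Open state 1: 0a->1.
b: 0b undefined. 0b->0: no, ba/a meet in 1. 0b->1: ok.
c: 0c undefined. 0c->0: no, cab/ab meet in 1 with "b" left. 0c->1: no, acc/ccc meet in 1 with "cc" left. Open state 2: 0c->2.
aa: 1a undefined. 1a->0: ok.
ab: 1b undefined. 1b->0: no, aaaa/ab meet in 0. 1b->1: no, bbab/a meet in 1. 1b->2: ok.
ac: 1c undefined. 1c->0: no, aaaa/babc meet in 0. 1c->1: no, acc/babc meet in 1. 1c->2: ok.
ca: 2a undefined. 2a->0: no, aaaa/caba meet in 0. 2a->1: no, aaaa/bbaa meet in 0. 2a->2: no, acc/cac meet in 2 with "c" left. Open state 3: 2a->3.
cb: 2b undefined. 2b->0: no, aaaa/aacbba meet in 0. 2b->1: no, cbccc/ccc meet in 2 with "cc" left. 2b->2: ok.
cc: 2c undefined. 2c->0: no, bbcbc/babc meet in 2. 2c->1: no, aaaa/aacca meet in 0. 2c->2: no, acc/babc meet in 2. 2c->3: no, acc/aacbba meet in 3. Open state 4: 2c->4.
cab: 3b undefined. 3b->0: ok.
cac: 3c undefined. 3c->0: no, aaaa/cac meet in 0. 3c->1: no, bbacab/bacabb meet in 1. 3c->2: ok.
ccc: 4c undefined. 4c->0: no, aaaa/ccc meet in 0. 4c->1: no, cbccc/babc meet in 2. 4c->2: ok.
bbaa: 3a undefined. 3a->0: no, aaaa/bbaa meet in 0. 3a->1: ok.
bbcb: 4b undefined. 4b->0: no, bbcbc/babc meet in 2. 4b->1: no, bbcbc/babc meet in 2. 4b->2: ok.
aacca: 4a undefined. 4a->0: no, aaaa/aacca meet in 0. 4a->1: ok.
All examples now run through 5 states with every (state, symbol) defined. Accept strings end in {0,4}, Reject strings end in {1,2,3}; accept={0,4}.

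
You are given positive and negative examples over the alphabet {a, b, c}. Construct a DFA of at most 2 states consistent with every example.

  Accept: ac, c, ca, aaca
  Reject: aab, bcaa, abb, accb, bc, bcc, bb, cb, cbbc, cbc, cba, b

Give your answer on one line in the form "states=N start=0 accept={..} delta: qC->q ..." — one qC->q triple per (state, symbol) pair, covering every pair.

states=2 start=0 accept={0} delta: 0a->0 0b->1 0c->0 1a->1 1b->1 1c->1

Fold the examples into a partial DFA from state 0: repeatedly fix the first undefined (state, symbol) met by the shortest-then-alphabetical prefix, trying targets in increasing order and rejecting any under which an Accept and a Reject string meet in one state with the same remainder; add a state when all current targets are rejected. Accepting states are where Accept strings end.
a: 0a undefined. 0a->0: ok.
b: 0b undefined. 0b->0: no, ac/bc meet in 0 with "c" left. Open state 1: 0b->1.
c: 0c undefined. 0c->0: ok.
bb: 1b undefined. 1b->0: no, ac/abb meet in 0. 1b->1: ok.
bc: 1c undefined. 1c->0: no, ac/bcaa meet in 0. 1c->1: ok.
bca: 1a undefined. 1a->0: no, ac/bcaa meet in 0. 1a->1: ok.
All examples now run through 2 states with every (state, symbol) defined. Accept strings end in {0}, Reject strings end in {1}; accept={0}.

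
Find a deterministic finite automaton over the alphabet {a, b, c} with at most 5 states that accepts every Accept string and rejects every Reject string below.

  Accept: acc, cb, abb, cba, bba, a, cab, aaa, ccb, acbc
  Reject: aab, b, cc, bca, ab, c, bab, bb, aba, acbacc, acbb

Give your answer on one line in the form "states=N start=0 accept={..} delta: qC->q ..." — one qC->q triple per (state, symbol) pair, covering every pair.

State merging on the prefix tree: take the shortest (then alphabetical) example prefix whose next move is undefined and point that move at state 0, else 1, else 2, ...; a target is out if some Accept/Reject pair would then sit in one state with the same input left (inseparable). If every existing state is out, open a new one.
a: 0a undefined. 0a->0: no, acc/cc meet in 0 with "cc" left. Open state 1: 0a->1.
b: 0b undefined. 0b->0: ok.
c: 0c undefined. 0c->0: no, cb/b meet in 0. 0c->1: no, cb/ab meet in 1 with "b" left. Open state 2: 0c->2.
aa: 1a undefined. 1a->0: ok.
ab: 1b undefined. 1b->0: no, abb/aab meet in 0. 1b->1: no, abb/ab meet in 1. 1b->2: ok.
ac: 1c undefined. 1c->0: no, acc/ab meet in 2. 1c->1: no, cb/acbb meet in 2 with "b" left. 1c->2: no, acc/cc meet in 2 with "c" left. Open state 3: 1c->3.
ca: 2a undefined. 2a->0: no, cab/aab meet in 0. 2a->1: no, bba/bca meet in 1. 2a->2: ok.
cb: 2b undefined. 2b->0: no, cb/aab meet in 0. 2b->1: no, cba/aab meet in 0. 2b->2: no, cb/bca meet in 2. 2b->3: ok.
cc: 2c undefined. 2c->0: no, ccb/aab meet in 0. 2c->1: no, bba/cc meet in 1. 2c->2: ok.
acb: 3b undefined. 3b->0: no, acc/acbacc meet in 3 with "c" left. 3b->1: ok.
acc: 3c undefined. 3c->0: no, acc/aab meet in 0. 3c->1: ok.
cba: 3a undefined. 3a->0: no, cba/aab meet in 0. 3a->1: ok.
All examples now run through 4 states with every (state, symbol) defined. Accept strings end in {1,3}, Reject strings end in {0,2}; accept={1,3}.

states=4 start=0 accept={1,3} delta: 0a->1 0b->0 0c->2 1a->0 1b->2 1c->3 2a->2 2b->3 2c->2 3a->1 3b->1 3c->1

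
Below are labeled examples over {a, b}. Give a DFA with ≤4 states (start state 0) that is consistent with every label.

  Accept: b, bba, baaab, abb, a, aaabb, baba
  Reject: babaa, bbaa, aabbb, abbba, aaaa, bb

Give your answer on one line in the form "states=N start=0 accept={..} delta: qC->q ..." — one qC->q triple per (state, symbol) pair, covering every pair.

Fold the examples into a partial DFA from state 0: repeatedly fix the first undefined (state, symbol) met by the shortest-then-alphabetical prefix, trying targets in increasing order and rejecting any under which an Accept and a Reject string meet in one state with the same remainder; add a state when all current targets are rejected. Accepting states are where Accept strings end.
a: 0a undefined. 0a->0: no, abb/bb meet in 0 with "bb" left. Open state 1: 0a->1.
b: 0b undefined. 0b->0: no, b/bb meet in 0. 0b->1: ok.
aa: 1a undefined. 1a->0: no, b/babaa meet in 1. 1a->1: no, b/aaaa meet in 1. Open state 2: 1a->2.
ab: 1b undefined. 1b->0: no, b/abbba meet in 1. 1b->1: no, b/bb meet in 1. 1b->2: ok.
aaa: 2a undefined. 2a->0: no, b/bbaa meet in 1. 2a->1: ok.
aab: 2b undefined. 2b->0: ok.
All examples now run through 3 states with every (state, symbol) defined. Accept strings end in {0,1}, Reject strings end in {2}; accept={0,1}.

states=3 start=0 accept={0,1} delta: 0a->1 0b->1 1a->2 1b->2 2a->1 2b->0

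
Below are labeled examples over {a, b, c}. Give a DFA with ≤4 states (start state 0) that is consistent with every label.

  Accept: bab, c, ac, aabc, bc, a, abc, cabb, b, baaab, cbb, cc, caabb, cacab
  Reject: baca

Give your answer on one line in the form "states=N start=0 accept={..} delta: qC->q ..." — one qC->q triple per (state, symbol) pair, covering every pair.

states=3 start=0 accept={0,1} delta: 0a->0 0b->0 0c->1 1a->2 1b->0 1c->0 2a->0 2b->0 2c->0

Grow the machine one transition at a time. Run the examples from 0; the earliest place one falls off (shortest prefix, ties alphabetical) gets sent to the lowest-numbered state that keeps every Accept/Reject pair distinguishable — a pair clashes when both reach the same state with identical unread suffix — and to a fresh state only if none does.
a: 0a undefined. 0a->0: ok.
b: 0b undefined. 0b->0: ok.
c: 0c undefined. 0c->0: no, bab/baca meet in 0. Open state 1: 0c->1.
ca: 1a undefined. 1a->0: no, bab/baca meet in 0. 1a->1: no, c/baca meet in 1. Open state 2: 1a->2.
cb: 1b undefined. 1b->0: ok.
cc: 1c undefined. 1c->0: ok.
caa: 2a undefined. 2a->0: ok.
cab: 2b undefined. 2b->0: ok.
cac: 2c undefined. 2c->0: ok.
All examples now run through 3 states with every (state, symbol) defined. Accept strings end in {0,1}, Reject strings end in {2}; accept={0,1}.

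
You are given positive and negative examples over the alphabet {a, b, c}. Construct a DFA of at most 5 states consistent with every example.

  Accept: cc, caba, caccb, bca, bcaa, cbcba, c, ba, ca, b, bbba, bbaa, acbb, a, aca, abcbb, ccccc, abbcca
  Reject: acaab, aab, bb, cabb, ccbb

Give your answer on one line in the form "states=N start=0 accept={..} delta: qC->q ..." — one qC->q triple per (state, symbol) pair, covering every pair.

Fold the examples into a partial DFA from state 0: repeatedly fix the first undefined (state, symbol) met by the shortest-then-alphabetical prefix, trying targets in increasing order and rejecting any under which an Accept and a Reject string meet in one state with the same remainder; add a state when all current targets are rejected. Accepting states are where Accept strings end.
a: 0a undefined. 0a->0: no, b/aab meet in 0 with "b" left. Open state 1: 0a->1.
b: 0b undefined. 0b->0: no, b/bb meet in 0. 0b->1: ok.
c: 0c undefined. 0c->0: ok.
aa: 1a undefined. 1a->0: no, ca/aab meet in 1. 1a->1: ok.
ab: 1b undefined. 1b->0: no, cc/aab meet in 0. 1b->1: no, caba/aab meet in 1. Open state 2: 1b->2.
ac: 1c undefined. 1c->0: no, acbb/acaab meet in 2. 1c->1: no, caccb/acaab meet in 2. 1c->2: ok.
abb: 2b undefined. 2b->0: no, cc/cabb meet in 0. 2b->1: no, cbcba/cabb meet in 1. 2b->2: no, acbb/aab meet in 2. Open state 3: 2b->3.
abc: 2c undefined. 2c->0: no, abcbb/aab meet in 2. 2c->1: no, caccb/aab meet in 2. 2c->2: no, caccb/cabb meet in 3. 2c->3: ok.
aca: 2a undefined. 2a->0: ok.
abbc: 3c undefined. 3c->0: ok.
abcb: 3b undefined. 3b->0: ok.
bbba: 3a undefined. 3a->0: ok.
All examples now run through 4 states with every (state, symbol) defined. Accept strings end in {0,1}, Reject strings end in {2,3}; accept={0,1}.

states=4 start=0 accept={0,1} delta: 0a->1 0b->1 0c->0 1a->1 1b->2 1c->2 2a->0 2b->3 2c->3 3a->0 3b->0 3c->0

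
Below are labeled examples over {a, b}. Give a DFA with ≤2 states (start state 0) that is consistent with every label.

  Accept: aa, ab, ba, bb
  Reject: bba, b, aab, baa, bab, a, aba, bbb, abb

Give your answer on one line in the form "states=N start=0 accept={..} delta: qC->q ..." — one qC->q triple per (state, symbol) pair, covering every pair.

states=2 start=0 accept={0} delta: 0a->1 0b->1 1a->0 1b->0

Fold the examples into a partial DFA from state 0: repeatedly fix the first undefined (state, symbol) met by the shortest-then-alphabetical prefix, trying targets in increasing order and rejecting any under which an Accept and a Reject string meet in one state with the same remainder; add a state when all current targets are rejected. Accepting states are where Accept strings end.
a: 0a undefined. 0a->0: no, aa/a meet in 0. Open state 1: 0a->1.
b: 0b undefined. 0b->0: no, aa/baa meet in 1 with "a" left. 0b->1: ok.
aa: 1a undefined. 1a->0: ok.
ab: 1b undefined. 1b->0: ok.
All examples now run through 2 states with every (state, symbol) defined. Accept strings end in {0}, Reject strings end in {1}; accept={0}.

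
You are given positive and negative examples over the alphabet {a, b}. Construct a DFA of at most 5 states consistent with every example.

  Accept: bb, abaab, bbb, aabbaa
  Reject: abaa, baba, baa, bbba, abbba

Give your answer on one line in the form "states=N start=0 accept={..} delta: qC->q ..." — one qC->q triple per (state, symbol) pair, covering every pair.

Fold the examples into a partial DFA from state 0: repeatedly fix the first undefined (state, symbol) met by the shortest-then-alphabetical prefix, trying targets in increasing order and rejecting any under which an Accept and a Reject string meet in one state with the same remainder; add a state when all current targets are rejected. Accepting states are where Accept strings end.
a: 0a undefined. 0a->0: ok.
b: 0b undefined. 0b->0: no, bb/abaa meet in 0. Open state 1: 0b->1.
ba: 1a undefined. 1a->0: ok.
bb: 1b undefined. 1b->0: no, bb/abaa meet in 0. 1b->1: no, aabbaa/abaa meet in 0. Open state 2: 1b->2.
bbb: 2b undefined. 2b->0: no, bbb/abaa meet in 0. 2b->1: ok.
aabba: 2a undefined. 2a->0: no, aabbaa/abaa meet in 0. 2a->1: no, aabbaa/abaa meet in 0. 2a->2: ok.
All examples now run through 3 states with every (state, symbol) defined. Accept strings end in {1,2}, Reject strings end in {0}; accept={1,2}.

states=3 start=0 accept={1,2} delta: 0a->0 0b->1 1a->0 1b->2 2a->2 2b->1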